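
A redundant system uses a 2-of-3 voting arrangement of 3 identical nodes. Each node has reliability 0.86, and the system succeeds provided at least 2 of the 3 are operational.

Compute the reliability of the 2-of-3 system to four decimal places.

0.9467

R = Σ_{i=2}^{3} C(3,i) p^i (1−p)^{3−i} with p = 0.86
C(3,2)·0.86^2·0.14^1 = 0.310632
C(3,3)·0.86^3·0.14^0 = 0.636056
Sum = 0.9467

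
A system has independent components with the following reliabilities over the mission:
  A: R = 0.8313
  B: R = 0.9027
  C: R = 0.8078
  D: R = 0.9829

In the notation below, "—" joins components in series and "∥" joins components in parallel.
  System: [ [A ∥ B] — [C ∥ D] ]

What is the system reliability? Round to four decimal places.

0.9804

Parallel (A and B): 1 − (1 − 0.831300)(1 − 0.902700) = 0.983585
Parallel (C and D): 1 − (1 − 0.807800)(1 − 0.982900) = 0.996713
Series ([0.983585] and [0.996713]): 0.983585 × 0.996713 = 0.9804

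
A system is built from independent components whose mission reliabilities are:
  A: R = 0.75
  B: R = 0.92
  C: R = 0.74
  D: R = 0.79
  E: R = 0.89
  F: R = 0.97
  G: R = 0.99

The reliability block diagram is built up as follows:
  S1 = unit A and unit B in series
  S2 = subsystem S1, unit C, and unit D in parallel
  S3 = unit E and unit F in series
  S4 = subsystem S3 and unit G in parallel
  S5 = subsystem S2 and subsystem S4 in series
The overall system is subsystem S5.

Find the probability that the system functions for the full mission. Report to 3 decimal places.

Series (A and B): 0.75000 × 0.92000 = 0.69000
Parallel ([0.69000], C, and D): 1 − (1 − 0.69000)(1 − 0.74000)(1 − 0.79000) = 0.98307
Series (E and F): 0.89000 × 0.97000 = 0.86330
Parallel ([0.86330] and G): 1 − (1 − 0.86330)(1 − 0.99000) = 0.99863
Series ([0.98307] and [0.99863]): 0.98307 × 0.99863 = 0.982

0.982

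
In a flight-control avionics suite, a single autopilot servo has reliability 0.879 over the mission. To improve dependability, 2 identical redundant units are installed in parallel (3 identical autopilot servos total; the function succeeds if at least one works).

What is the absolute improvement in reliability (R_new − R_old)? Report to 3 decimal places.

0.119

R_before = 0.879
R_after = 1 − (1 − 0.879)^3 = 0.998
ΔR = 0.998 − 0.879 = 0.119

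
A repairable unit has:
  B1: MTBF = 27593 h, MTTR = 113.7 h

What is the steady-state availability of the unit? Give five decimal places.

0.99590

A(B1) = MTBF/(MTBF+MTTR) = 27593/(27593+113.7) = 0.99590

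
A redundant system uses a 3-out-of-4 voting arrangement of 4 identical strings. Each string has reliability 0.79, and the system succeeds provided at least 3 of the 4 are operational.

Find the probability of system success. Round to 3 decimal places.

R = Σ_{i=3}^{4} C(4,i) p^i (1−p)^{4−i} with p = 0.79
C(4,3)·0.79^3·0.21^1 = 0.41415
C(4,4)·0.79^4·0.21^0 = 0.38950
Sum = 0.804

0.804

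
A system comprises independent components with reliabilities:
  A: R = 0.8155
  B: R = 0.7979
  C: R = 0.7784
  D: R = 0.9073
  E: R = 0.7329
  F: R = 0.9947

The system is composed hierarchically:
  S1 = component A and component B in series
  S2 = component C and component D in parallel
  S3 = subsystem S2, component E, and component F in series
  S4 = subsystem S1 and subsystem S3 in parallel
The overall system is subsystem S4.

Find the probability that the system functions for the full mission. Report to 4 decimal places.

0.9001

Series (A and B): 0.815500 × 0.797900 = 0.650687
Parallel (C and D): 1 − (1 − 0.778400)(1 − 0.907300) = 0.979458
Series ([0.979458], E, and F): 0.979458 × 0.732900 × 0.994700 = 0.714040
Parallel ([0.650687] and [0.714040]): 1 − (1 − 0.650687)(1 − 0.714040) = 0.9001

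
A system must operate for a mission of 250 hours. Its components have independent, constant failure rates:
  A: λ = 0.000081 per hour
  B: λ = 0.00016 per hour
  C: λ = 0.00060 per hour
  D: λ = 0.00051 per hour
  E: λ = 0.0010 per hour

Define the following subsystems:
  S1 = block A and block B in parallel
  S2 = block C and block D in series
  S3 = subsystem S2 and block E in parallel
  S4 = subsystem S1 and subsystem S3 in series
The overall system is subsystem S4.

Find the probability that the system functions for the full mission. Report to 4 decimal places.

0.9457

R(A) = exp(−0.000081 × 250) = 0.979954
R(B) = exp(−0.00016 × 250) = 0.960789
R(C) = exp(−0.00060 × 250) = 0.860708
R(D) = exp(−0.00051 × 250) = 0.880293
R(E) = exp(−0.0010 × 250) = 0.778801
Parallel (A and B): 1 − (1 − 0.979954)(1 − 0.960789) = 0.999214
Series (C and D): 0.860708 × 0.880293 = 0.757675
Parallel ([0.757675] and E): 1 − (1 − 0.757675)(1 − 0.778801) = 0.946398
Series ([0.999214] and [0.946398]): 0.999214 × 0.946398 = 0.9457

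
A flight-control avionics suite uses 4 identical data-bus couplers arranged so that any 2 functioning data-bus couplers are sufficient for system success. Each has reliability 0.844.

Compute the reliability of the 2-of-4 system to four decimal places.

0.9866

R = Σ_{i=2}^{4} C(4,i) p^i (1−p)^{4−i} with p = 0.844
C(4,2)·0.844^2·0.156^2 = 0.104012
C(4,3)·0.844^3·0.156^1 = 0.375156
C(4,4)·0.844^4·0.156^0 = 0.507423
Sum = 0.9866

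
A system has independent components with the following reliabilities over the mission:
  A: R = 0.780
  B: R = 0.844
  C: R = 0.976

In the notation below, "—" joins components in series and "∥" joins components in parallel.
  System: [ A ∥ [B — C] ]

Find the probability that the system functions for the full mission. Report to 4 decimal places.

Series (B and C): 0.844000 × 0.976000 = 0.823744
Parallel (A and [0.823744]): 1 − (1 − 0.780000)(1 − 0.823744) = 0.9612

0.9612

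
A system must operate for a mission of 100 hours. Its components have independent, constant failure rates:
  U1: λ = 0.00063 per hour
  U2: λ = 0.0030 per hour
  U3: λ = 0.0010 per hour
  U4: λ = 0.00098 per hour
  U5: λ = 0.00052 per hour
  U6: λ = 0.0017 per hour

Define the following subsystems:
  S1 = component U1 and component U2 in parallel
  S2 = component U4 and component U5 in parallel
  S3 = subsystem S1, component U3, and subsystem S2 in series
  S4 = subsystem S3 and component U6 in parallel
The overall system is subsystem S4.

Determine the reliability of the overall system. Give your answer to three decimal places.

R(U1) = exp(−0.00063 × 100) = 0.93894
R(U2) = exp(−0.0030 × 100) = 0.74082
R(U3) = exp(−0.0010 × 100) = 0.90484
R(U4) = exp(−0.00098 × 100) = 0.90665
R(U5) = exp(−0.00052 × 100) = 0.94933
R(U6) = exp(−0.0017 × 100) = 0.84366
Parallel (U1 and U2): 1 − (1 − 0.93894)(1 − 0.74082) = 0.98417
Parallel (U4 and U5): 1 − (1 − 0.90665)(1 − 0.94933) = 0.99527
Series ([0.98417], U3, and [0.99527]): 0.98417 × 0.90484 × 0.99527 = 0.88630
Parallel ([0.88630] and U6): 1 − (1 − 0.88630)(1 − 0.84366) = 0.982

0.982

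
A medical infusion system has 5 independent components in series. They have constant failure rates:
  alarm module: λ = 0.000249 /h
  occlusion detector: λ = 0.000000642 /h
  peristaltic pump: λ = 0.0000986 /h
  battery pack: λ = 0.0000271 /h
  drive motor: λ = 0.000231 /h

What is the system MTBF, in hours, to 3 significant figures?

Series of exponential components: λ_sys = Σ λ_i
λ_sys = 0.000249 + 0.000000642 + 0.0000986 + 0.0000271 + 0.000231 = 6.0634e-04 /h
MTBF = 1 / λ_sys = 1650 h

1650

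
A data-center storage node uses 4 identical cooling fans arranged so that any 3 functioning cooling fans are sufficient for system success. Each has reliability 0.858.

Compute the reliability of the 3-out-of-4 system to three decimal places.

0.901

R = Σ_{i=3}^{4} C(4,i) p^i (1−p)^{4−i} with p = 0.858
C(4,3)·0.858^3·0.142^1 = 0.35877
C(4,4)·0.858^4·0.142^0 = 0.54194
Sum = 0.901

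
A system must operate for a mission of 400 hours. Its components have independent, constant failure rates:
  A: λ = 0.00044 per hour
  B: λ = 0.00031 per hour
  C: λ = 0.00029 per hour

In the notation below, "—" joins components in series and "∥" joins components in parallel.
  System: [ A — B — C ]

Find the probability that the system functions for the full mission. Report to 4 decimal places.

R(A) = exp(−0.00044 × 400) = 0.838618
R(B) = exp(−0.00031 × 400) = 0.883380
R(C) = exp(−0.00029 × 400) = 0.890475
Series (A, B, and C): 0.838618 × 0.883380 × 0.890475 = 0.6597

0.6597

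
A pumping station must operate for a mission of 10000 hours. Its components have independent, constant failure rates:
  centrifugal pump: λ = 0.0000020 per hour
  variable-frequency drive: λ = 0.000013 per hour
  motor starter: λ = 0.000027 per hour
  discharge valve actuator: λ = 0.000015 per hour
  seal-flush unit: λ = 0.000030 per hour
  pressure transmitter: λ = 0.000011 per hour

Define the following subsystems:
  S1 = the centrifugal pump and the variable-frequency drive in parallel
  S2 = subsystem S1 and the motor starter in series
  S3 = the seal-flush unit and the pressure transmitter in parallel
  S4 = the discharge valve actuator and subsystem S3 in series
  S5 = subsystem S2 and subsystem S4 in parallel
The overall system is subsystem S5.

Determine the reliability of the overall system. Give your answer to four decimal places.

0.9612

R(centrifugal pump) = exp(−0.0000020 × 10000) = 0.980199
R(variable-frequency drive) = exp(−0.000013 × 10000) = 0.878095
R(motor starter) = exp(−0.000027 × 10000) = 0.763379
R(discharge valve actuator) = exp(−0.000015 × 10000) = 0.860708
R(seal-flush unit) = exp(−0.000030 × 10000) = 0.740818
R(pressure transmitter) = exp(−0.000011 × 10000) = 0.895834
Parallel (centrifugal pump and variable-frequency drive): 1 − (1 − 0.980199)(1 − 0.878095) = 0.997586
Series ([0.997586] and motor starter): 0.997586 × 0.763379 = 0.761536
Parallel (seal-flush unit and pressure transmitter): 1 − (1 − 0.740818)(1 − 0.895834) = 0.973002
Series (discharge valve actuator and [0.973002]): 0.860708 × 0.973002 = 0.837471
Parallel ([0.761536] and [0.837471]): 1 − (1 − 0.761536)(1 − 0.837471) = 0.9612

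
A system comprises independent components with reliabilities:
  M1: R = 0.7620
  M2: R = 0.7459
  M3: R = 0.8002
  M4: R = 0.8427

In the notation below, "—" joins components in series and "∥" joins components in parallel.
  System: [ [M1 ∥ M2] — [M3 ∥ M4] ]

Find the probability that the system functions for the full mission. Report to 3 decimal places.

0.910

Parallel (M1 and M2): 1 − (1 − 0.76200)(1 − 0.74590) = 0.93952
Parallel (M3 and M4): 1 − (1 − 0.80020)(1 − 0.84270) = 0.96857
Series ([0.93952] and [0.96857]): 0.93952 × 0.96857 = 0.910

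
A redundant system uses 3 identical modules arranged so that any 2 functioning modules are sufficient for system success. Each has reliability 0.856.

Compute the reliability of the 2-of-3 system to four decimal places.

0.9438

R = Σ_{i=2}^{3} C(3,i) p^i (1−p)^{3−i} with p = 0.856
C(3,2)·0.856^2·0.144^1 = 0.316542
C(3,3)·0.856^3·0.144^0 = 0.627222
Sum = 0.9438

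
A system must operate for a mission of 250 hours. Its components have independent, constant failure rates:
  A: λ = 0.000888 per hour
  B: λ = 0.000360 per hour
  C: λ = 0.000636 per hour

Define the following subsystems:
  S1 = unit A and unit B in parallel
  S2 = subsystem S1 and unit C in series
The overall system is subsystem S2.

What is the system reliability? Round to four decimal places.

R(A) = exp(−0.000888 × 250) = 0.800915
R(B) = exp(−0.000360 × 250) = 0.913931
R(C) = exp(−0.000636 × 250) = 0.852996
Parallel (A and B): 1 − (1 − 0.800915)(1 − 0.913931) = 0.982865
Series ([0.982865] and C): 0.982865 × 0.852996 = 0.8384

0.8384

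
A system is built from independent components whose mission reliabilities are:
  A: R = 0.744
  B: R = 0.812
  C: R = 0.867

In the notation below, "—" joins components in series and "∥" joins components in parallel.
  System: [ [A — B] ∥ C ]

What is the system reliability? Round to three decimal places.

Series (A and B): 0.74400 × 0.81200 = 0.60413
Parallel ([0.60413] and C): 1 − (1 − 0.60413)(1 − 0.86700) = 0.947

0.947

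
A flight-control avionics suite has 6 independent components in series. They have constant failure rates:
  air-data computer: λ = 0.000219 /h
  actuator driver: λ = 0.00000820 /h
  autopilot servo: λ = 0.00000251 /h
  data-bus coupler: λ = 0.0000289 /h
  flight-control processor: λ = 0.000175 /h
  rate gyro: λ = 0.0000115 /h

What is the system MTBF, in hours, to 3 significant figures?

2250

Series of exponential components: λ_sys = Σ λ_i
λ_sys = 0.000219 + 0.00000820 + 0.00000251 + 0.0000289 + 0.000175 + 0.0000115 = 4.4511e-04 /h
MTBF = 1 / λ_sys = 2250 h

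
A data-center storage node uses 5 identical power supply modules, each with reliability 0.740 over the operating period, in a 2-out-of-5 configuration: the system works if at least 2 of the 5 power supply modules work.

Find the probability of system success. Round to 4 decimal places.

R = Σ_{i=2}^{5} C(5,i) p^i (1−p)^{5−i} with p = 0.740
C(5,2)·0.740^2·0.260^3 = 0.096246
C(5,3)·0.740^3·0.260^2 = 0.273931
C(5,4)·0.740^4·0.260^1 = 0.389825
C(5,5)·0.740^5·0.260^0 = 0.221901
Sum = 0.9819

0.9819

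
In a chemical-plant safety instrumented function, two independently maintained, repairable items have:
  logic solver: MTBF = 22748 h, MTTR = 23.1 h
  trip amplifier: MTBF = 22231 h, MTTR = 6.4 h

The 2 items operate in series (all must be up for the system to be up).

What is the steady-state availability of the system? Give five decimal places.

0.99870

A(logic solver) = MTBF/(MTBF+MTTR) = 22748/(22748+23.1) = 0.998986
A(trip amplifier) = MTBF/(MTBF+MTTR) = 22231/(22231+6.4) = 0.999712
Series availability: 0.998986 × 0.999712 = 0.99870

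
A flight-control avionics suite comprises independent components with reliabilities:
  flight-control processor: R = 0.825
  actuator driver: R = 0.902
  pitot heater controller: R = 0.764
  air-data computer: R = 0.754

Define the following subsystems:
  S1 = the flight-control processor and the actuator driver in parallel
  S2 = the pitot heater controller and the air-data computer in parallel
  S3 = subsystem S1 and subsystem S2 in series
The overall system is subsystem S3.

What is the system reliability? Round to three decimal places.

0.926

Parallel (flight-control processor and actuator driver): 1 − (1 − 0.82500)(1 − 0.90200) = 0.98285
Parallel (pitot heater controller and air-data computer): 1 − (1 − 0.76400)(1 − 0.75400) = 0.94194
Series ([0.98285] and [0.94194]): 0.98285 × 0.94194 = 0.926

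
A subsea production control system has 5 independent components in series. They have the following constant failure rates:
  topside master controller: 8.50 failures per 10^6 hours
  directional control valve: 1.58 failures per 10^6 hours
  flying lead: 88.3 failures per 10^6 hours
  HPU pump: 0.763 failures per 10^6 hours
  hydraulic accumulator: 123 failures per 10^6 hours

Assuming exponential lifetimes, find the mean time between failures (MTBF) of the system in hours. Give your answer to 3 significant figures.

4500

Series of exponential components: λ_sys = Σ λ_i
λ_sys = 0.00000850 + 0.00000158 + 0.0000883 + 0.000000763 + 0.000123 = 2.2214e-04 /h
MTBF = 1 / λ_sys = 4500 h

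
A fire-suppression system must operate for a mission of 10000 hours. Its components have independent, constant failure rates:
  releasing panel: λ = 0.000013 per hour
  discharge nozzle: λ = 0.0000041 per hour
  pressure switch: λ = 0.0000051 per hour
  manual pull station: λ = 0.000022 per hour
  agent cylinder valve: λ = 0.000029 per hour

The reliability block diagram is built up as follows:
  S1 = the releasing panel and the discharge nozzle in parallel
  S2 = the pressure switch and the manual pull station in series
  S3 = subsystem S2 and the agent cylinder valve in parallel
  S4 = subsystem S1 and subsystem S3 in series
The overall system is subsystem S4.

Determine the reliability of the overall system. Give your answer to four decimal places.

R(releasing panel) = exp(−0.000013 × 10000) = 0.878095
R(discharge nozzle) = exp(−0.0000041 × 10000) = 0.959829
R(pressure switch) = exp(−0.0000051 × 10000) = 0.950279
R(manual pull station) = exp(−0.000022 × 10000) = 0.802519
R(agent cylinder valve) = exp(−0.000029 × 10000) = 0.748264
Parallel (releasing panel and discharge nozzle): 1 − (1 − 0.878095)(1 − 0.959829) = 0.995103
Series (pressure switch and manual pull station): 0.950279 × 0.802519 = 0.762617
Parallel ([0.762617] and agent cylinder valve): 1 − (1 − 0.762617)(1 − 0.748264) = 0.940242
Series ([0.995103] and [0.940242]): 0.995103 × 0.940242 = 0.9356

0.9356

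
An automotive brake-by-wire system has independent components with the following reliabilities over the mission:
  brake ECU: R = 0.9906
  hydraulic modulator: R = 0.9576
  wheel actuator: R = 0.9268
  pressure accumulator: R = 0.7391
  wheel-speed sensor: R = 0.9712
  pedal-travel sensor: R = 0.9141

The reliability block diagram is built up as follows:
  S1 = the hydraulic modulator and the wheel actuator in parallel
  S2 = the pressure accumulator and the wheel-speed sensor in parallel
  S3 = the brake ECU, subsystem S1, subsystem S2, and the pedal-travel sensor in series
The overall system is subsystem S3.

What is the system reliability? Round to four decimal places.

Parallel (hydraulic modulator and wheel actuator): 1 − (1 − 0.957600)(1 − 0.926800) = 0.996896
Parallel (pressure accumulator and wheel-speed sensor): 1 − (1 − 0.739100)(1 − 0.971200) = 0.992486
Series (brake ECU, [0.996896], [0.992486], and pedal-travel sensor): 0.990600 × 0.996896 × 0.992486 × 0.914100 = 0.8959

0.8959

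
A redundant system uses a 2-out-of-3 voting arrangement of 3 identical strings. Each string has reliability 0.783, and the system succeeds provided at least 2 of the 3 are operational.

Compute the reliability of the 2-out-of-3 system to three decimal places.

R = Σ_{i=2}^{3} C(3,i) p^i (1−p)^{3−i} with p = 0.783
C(3,2)·0.783^2·0.217^1 = 0.39912
C(3,3)·0.783^3·0.217^0 = 0.48005
Sum = 0.879

0.879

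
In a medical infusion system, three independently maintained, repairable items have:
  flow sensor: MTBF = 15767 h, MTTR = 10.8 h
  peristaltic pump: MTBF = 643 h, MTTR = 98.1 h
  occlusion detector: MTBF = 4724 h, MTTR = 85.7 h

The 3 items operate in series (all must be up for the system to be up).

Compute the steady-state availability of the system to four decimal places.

0.8516

A(flow sensor) = MTBF/(MTBF+MTTR) = 15767/(15767+10.8) = 0.999315
A(peristaltic pump) = MTBF/(MTBF+MTTR) = 643/(643+98.1) = 0.867629
A(occlusion detector) = MTBF/(MTBF+MTTR) = 4724/(4724+85.7) = 0.982182
Series availability: 0.999315 × 0.867629 × 0.982182 = 0.8516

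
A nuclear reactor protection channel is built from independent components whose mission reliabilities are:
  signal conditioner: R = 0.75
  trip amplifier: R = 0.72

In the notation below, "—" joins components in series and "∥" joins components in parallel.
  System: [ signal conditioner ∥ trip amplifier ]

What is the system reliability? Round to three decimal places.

Parallel (signal conditioner and trip amplifier): 1 − (1 − 0.75000)(1 − 0.72000) = 0.930

0.930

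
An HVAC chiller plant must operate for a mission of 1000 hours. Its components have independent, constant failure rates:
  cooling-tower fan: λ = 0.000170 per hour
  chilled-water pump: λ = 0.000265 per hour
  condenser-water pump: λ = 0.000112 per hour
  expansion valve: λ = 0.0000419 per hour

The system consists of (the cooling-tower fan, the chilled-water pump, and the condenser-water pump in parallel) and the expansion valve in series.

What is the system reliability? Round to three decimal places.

R(cooling-tower fan) = exp(−0.000170 × 1000) = 0.84366
R(chilled-water pump) = exp(−0.000265 × 1000) = 0.76721
R(condenser-water pump) = exp(−0.000112 × 1000) = 0.89404
R(expansion valve) = exp(−0.0000419 × 1000) = 0.95897
Parallel (cooling-tower fan, chilled-water pump, and condenser-water pump): 1 − (1 − 0.84366)(1 − 0.76721)(1 − 0.89404) = 0.99614
Series ([0.99614] and expansion valve): 0.99614 × 0.95897 = 0.955

0.955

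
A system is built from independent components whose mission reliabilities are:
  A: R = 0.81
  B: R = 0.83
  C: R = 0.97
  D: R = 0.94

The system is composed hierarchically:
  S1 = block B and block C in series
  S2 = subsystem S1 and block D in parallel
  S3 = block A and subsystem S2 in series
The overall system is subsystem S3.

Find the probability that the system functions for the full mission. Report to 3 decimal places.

Series (B and C): 0.83000 × 0.97000 = 0.80510
Parallel ([0.80510] and D): 1 − (1 − 0.80510)(1 − 0.94000) = 0.98831
Series (A and [0.98831]): 0.81000 × 0.98831 = 0.801

0.801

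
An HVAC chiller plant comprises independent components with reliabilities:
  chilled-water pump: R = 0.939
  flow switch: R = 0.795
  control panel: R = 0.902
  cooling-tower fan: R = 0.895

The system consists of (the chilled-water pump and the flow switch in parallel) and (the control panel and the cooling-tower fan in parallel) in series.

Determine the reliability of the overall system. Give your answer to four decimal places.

0.9773

Parallel (chilled-water pump and flow switch): 1 − (1 − 0.939000)(1 − 0.795000) = 0.987495
Parallel (control panel and cooling-tower fan): 1 − (1 − 0.902000)(1 − 0.895000) = 0.989710
Series ([0.987495] and [0.989710]): 0.987495 × 0.989710 = 0.9773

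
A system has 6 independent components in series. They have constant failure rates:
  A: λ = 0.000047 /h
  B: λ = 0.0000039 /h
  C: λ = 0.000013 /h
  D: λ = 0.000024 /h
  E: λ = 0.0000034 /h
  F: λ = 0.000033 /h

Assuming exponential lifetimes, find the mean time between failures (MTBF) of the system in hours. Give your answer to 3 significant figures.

Series of exponential components: λ_sys = Σ λ_i
λ_sys = 0.000047 + 0.0000039 + 0.000013 + 0.000024 + 0.0000034 + 0.000033 = 1.2430e-04 /h
MTBF = 1 / λ_sys = 8050 h

8050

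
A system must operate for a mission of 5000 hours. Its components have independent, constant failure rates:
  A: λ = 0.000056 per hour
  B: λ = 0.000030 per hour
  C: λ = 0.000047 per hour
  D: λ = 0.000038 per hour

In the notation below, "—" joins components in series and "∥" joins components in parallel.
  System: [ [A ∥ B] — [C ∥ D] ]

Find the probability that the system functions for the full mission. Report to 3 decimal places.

R(A) = exp(−0.000056 × 5000) = 0.75578
R(B) = exp(−0.000030 × 5000) = 0.86071
R(C) = exp(−0.000047 × 5000) = 0.79057
R(D) = exp(−0.000038 × 5000) = 0.82696
Parallel (A and B): 1 − (1 − 0.75578)(1 − 0.86071) = 0.96598
Parallel (C and D): 1 − (1 − 0.79057)(1 − 0.82696) = 0.96376
Series ([0.96598] and [0.96376]): 0.96598 × 0.96376 = 0.931

0.931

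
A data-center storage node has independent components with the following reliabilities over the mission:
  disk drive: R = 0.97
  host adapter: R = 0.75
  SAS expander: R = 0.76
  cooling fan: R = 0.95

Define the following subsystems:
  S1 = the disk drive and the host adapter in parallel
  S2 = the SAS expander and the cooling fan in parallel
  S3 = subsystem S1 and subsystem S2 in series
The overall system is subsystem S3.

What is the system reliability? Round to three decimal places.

0.981

Parallel (disk drive and host adapter): 1 − (1 − 0.97000)(1 − 0.75000) = 0.99250
Parallel (SAS expander and cooling fan): 1 − (1 − 0.76000)(1 − 0.95000) = 0.98800
Series ([0.99250] and [0.98800]): 0.99250 × 0.98800 = 0.981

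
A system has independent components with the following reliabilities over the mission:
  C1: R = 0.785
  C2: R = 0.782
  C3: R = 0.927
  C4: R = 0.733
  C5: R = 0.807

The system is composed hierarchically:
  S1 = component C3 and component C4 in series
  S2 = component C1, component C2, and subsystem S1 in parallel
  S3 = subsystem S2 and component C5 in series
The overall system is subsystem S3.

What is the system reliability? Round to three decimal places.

Series (C3 and C4): 0.92700 × 0.73300 = 0.67949
Parallel (C1, C2, and [0.67949]): 1 − (1 − 0.78500)(1 − 0.78200)(1 − 0.67949) = 0.98498
Series ([0.98498] and C5): 0.98498 × 0.80700 = 0.795

0.795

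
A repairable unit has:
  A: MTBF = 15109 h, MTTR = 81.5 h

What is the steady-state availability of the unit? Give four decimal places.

A(A) = MTBF/(MTBF+MTTR) = 15109/(15109+81.5) = 0.9946

0.9946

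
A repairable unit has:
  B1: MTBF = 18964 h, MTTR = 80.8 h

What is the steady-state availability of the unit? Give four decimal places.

A(B1) = MTBF/(MTBF+MTTR) = 18964/(18964+80.8) = 0.9958

0.9958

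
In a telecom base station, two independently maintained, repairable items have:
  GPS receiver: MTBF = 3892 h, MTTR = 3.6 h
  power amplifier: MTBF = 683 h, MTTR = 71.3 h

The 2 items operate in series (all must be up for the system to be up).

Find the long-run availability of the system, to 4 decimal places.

0.9046

A(GPS receiver) = MTBF/(MTBF+MTTR) = 3892/(3892+3.6) = 0.999076
A(power amplifier) = MTBF/(MTBF+MTTR) = 683/(683+71.3) = 0.905475
Series availability: 0.999076 × 0.905475 = 0.9046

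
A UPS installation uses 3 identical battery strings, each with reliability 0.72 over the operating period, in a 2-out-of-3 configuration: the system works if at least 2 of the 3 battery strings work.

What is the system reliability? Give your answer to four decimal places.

0.8087

R = Σ_{i=2}^{3} C(3,i) p^i (1−p)^{3−i} with p = 0.72
C(3,2)·0.72^2·0.28^1 = 0.435456
C(3,3)·0.72^3·0.28^0 = 0.373248
Sum = 0.8087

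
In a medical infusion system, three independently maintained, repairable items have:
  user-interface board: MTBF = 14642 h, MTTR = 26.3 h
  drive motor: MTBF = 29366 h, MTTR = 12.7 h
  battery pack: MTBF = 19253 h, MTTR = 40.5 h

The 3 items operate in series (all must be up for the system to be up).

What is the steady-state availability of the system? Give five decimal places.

0.99568

A(user-interface board) = MTBF/(MTBF+MTTR) = 14642/(14642+26.3) = 0.998207
A(drive motor) = MTBF/(MTBF+MTTR) = 29366/(29366+12.7) = 0.999568
A(battery pack) = MTBF/(MTBF+MTTR) = 19253/(19253+40.5) = 0.997901
Series availability: 0.998207 × 0.999568 × 0.997901 = 0.99568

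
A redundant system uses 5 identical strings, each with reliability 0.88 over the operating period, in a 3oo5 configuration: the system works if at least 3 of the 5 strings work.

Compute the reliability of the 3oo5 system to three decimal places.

R = Σ_{i=3}^{5} C(5,i) p^i (1−p)^{5−i} with p = 0.88
C(5,3)·0.88^3·0.12^2 = 0.09813
C(5,4)·0.88^4·0.12^1 = 0.35982
C(5,5)·0.88^5·0.12^0 = 0.52773
Sum = 0.986

0.986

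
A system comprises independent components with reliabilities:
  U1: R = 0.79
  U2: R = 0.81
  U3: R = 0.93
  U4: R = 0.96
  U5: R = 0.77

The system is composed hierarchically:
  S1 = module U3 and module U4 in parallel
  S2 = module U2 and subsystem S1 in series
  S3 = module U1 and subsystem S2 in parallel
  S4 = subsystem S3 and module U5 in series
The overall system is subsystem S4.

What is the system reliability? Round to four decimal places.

0.7389

Parallel (U3 and U4): 1 − (1 − 0.930000)(1 − 0.960000) = 0.997200
Series (U2 and [0.997200]): 0.810000 × 0.997200 = 0.807732
Parallel (U1 and [0.807732]): 1 − (1 − 0.790000)(1 − 0.807732) = 0.959624
Series ([0.959624] and U5): 0.959624 × 0.770000 = 0.7389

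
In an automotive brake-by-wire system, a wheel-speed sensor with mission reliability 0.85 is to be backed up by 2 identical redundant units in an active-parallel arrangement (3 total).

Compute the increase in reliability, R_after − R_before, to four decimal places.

0.1466

R_before = 0.85
R_after = 1 − (1 − 0.85)^3 = 0.9966
ΔR = 0.9966 − 0.85 = 0.1466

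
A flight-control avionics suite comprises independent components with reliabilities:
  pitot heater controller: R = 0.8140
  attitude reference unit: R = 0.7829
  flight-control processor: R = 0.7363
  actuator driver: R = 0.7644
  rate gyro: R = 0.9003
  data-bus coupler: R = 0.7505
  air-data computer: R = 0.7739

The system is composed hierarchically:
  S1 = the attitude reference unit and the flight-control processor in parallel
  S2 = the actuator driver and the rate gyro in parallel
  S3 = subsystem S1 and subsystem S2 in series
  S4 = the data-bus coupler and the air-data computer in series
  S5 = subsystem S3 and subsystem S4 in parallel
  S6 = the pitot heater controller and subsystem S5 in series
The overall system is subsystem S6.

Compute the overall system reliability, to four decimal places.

0.7869

Parallel (attitude reference unit and flight-control processor): 1 − (1 − 0.782900)(1 − 0.736300) = 0.942751
Parallel (actuator driver and rate gyro): 1 − (1 − 0.764400)(1 − 0.900300) = 0.976511
Series ([0.942751] and [0.976511]): 0.942751 × 0.976511 = 0.920607
Series (data-bus coupler and air-data computer): 0.750500 × 0.773900 = 0.580812
Parallel ([0.920607] and [0.580812]): 1 − (1 − 0.920607)(1 − 0.580812) = 0.966719
Series (pitot heater controller and [0.966719]): 0.814000 × 0.966719 = 0.7869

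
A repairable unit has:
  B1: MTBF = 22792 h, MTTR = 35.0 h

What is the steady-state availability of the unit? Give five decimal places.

0.99847

A(B1) = MTBF/(MTBF+MTTR) = 22792/(22792+35.0) = 0.99847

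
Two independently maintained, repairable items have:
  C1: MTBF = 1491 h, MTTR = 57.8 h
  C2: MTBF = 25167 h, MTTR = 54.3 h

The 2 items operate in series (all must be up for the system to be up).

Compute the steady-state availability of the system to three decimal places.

A(C1) = MTBF/(MTBF+MTTR) = 1491/(1491+57.8) = 0.962681
A(C2) = MTBF/(MTBF+MTTR) = 25167/(25167+54.3) = 0.997847
Series availability: 0.962681 × 0.997847 = 0.961

0.961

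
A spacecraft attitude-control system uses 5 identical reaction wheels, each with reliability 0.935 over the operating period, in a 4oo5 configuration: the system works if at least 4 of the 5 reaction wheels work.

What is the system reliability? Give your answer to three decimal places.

0.963

R = Σ_{i=4}^{5} C(5,i) p^i (1−p)^{5−i} with p = 0.935
C(5,4)·0.935^4·0.065^1 = 0.24839
C(5,5)·0.935^5·0.065^0 = 0.71459
Sum = 0.963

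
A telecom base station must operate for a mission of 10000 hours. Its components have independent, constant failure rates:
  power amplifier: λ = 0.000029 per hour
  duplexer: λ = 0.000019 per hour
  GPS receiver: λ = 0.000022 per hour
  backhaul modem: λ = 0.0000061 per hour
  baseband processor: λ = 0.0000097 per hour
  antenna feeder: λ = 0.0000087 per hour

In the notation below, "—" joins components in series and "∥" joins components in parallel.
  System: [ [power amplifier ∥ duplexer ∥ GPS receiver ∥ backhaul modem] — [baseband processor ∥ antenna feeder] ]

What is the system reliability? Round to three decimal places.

R(power amplifier) = exp(−0.000029 × 10000) = 0.74826
R(duplexer) = exp(−0.000019 × 10000) = 0.82696
R(GPS receiver) = exp(−0.000022 × 10000) = 0.80252
R(backhaul modem) = exp(−0.0000061 × 10000) = 0.94082
R(baseband processor) = exp(−0.0000097 × 10000) = 0.90756
R(antenna feeder) = exp(−0.0000087 × 10000) = 0.91668
Parallel (power amplifier, duplexer, GPS receiver, and backhaul modem): 1 − (1 − 0.74826)(1 − 0.82696)(1 − 0.80252)(1 − 0.94082) = 0.99949
Parallel (baseband processor and antenna feeder): 1 − (1 − 0.90756)(1 − 0.91668) = 0.99230
Series ([0.99949] and [0.99230]): 0.99949 × 0.99230 = 0.992

0.992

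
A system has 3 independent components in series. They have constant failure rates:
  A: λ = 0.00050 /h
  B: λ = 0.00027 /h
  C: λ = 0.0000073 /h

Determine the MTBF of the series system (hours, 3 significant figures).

1290

Series of exponential components: λ_sys = Σ λ_i
λ_sys = 0.00050 + 0.00027 + 0.0000073 = 7.7730e-04 /h
MTBF = 1 / λ_sys = 1290 h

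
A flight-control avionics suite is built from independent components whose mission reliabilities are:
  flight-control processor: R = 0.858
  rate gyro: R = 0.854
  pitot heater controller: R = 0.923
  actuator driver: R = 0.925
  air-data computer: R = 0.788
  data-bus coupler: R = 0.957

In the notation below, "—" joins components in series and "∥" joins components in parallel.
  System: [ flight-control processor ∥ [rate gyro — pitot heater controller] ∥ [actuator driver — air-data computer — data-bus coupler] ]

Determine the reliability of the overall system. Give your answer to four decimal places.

Series (rate gyro and pitot heater controller): 0.854000 × 0.923000 = 0.788242
Series (actuator driver, air-data computer, and data-bus coupler): 0.925000 × 0.788000 × 0.957000 = 0.697557
Parallel (flight-control processor, [0.788242], and [0.697557]): 1 − (1 − 0.858000)(1 − 0.788242)(1 − 0.697557) = 0.9909

0.9909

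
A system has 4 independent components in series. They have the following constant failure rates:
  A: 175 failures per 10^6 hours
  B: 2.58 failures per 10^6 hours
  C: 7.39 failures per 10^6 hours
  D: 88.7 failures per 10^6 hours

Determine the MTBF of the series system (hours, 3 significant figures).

Series of exponential components: λ_sys = Σ λ_i
λ_sys = 0.000175 + 0.00000258 + 0.00000739 + 0.0000887 = 2.7367e-04 /h
MTBF = 1 / λ_sys = 3650 h

3650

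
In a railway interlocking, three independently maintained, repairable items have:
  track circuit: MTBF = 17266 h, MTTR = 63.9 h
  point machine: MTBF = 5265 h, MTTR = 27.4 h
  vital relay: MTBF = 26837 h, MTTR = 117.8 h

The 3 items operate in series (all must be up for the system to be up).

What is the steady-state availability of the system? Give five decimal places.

0.98682

A(track circuit) = MTBF/(MTBF+MTTR) = 17266/(17266+63.9) = 0.996313
A(point machine) = MTBF/(MTBF+MTTR) = 5265/(5265+27.4) = 0.994823
A(vital relay) = MTBF/(MTBF+MTTR) = 26837/(26837+117.8) = 0.995630
Series availability: 0.996313 × 0.994823 × 0.995630 = 0.98682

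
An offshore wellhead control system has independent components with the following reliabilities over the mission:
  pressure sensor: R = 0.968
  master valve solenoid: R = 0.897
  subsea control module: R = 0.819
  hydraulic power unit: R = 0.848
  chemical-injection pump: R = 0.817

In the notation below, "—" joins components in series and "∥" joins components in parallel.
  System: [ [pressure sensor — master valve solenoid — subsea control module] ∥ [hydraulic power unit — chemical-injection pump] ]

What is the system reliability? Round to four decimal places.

Series (pressure sensor, master valve solenoid, and subsea control module): 0.968000 × 0.897000 × 0.819000 = 0.711134
Series (hydraulic power unit and chemical-injection pump): 0.848000 × 0.817000 = 0.692816
Parallel ([0.711134] and [0.692816]): 1 − (1 − 0.711134)(1 − 0.692816) = 0.9113

0.9113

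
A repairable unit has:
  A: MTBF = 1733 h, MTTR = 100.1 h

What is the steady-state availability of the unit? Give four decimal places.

0.9454

A(A) = MTBF/(MTBF+MTTR) = 1733/(1733+100.1) = 0.9454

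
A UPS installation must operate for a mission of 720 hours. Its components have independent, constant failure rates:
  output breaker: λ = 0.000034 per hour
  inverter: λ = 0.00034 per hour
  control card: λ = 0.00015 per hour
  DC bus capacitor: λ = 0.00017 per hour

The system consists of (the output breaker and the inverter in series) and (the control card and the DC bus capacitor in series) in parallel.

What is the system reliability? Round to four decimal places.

0.9514

R(output breaker) = exp(−0.000034 × 720) = 0.975817
R(inverter) = exp(−0.00034 × 720) = 0.782861
R(control card) = exp(−0.00015 × 720) = 0.897628
R(DC bus capacitor) = exp(−0.00017 × 720) = 0.884794
Series (output breaker and inverter): 0.975817 × 0.782861 = 0.763929
Series (control card and DC bus capacitor): 0.897628 × 0.884794 = 0.794216
Parallel ([0.763929] and [0.794216]): 1 − (1 − 0.763929)(1 − 0.794216) = 0.9514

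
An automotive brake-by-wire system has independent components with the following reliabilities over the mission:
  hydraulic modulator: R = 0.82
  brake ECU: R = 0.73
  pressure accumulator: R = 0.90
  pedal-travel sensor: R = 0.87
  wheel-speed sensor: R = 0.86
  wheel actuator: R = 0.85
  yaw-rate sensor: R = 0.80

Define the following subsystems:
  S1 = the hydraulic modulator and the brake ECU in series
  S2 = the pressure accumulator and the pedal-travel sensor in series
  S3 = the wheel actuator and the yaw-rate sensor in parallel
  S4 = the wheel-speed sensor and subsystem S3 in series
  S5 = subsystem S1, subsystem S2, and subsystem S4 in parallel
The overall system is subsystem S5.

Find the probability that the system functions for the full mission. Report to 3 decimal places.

0.986

Series (hydraulic modulator and brake ECU): 0.82000 × 0.73000 = 0.59860
Series (pressure accumulator and pedal-travel sensor): 0.90000 × 0.87000 = 0.78300
Parallel (wheel actuator and yaw-rate sensor): 1 − (1 − 0.85000)(1 − 0.80000) = 0.97000
Series (wheel-speed sensor and [0.97000]): 0.86000 × 0.97000 = 0.83420
Parallel ([0.59860], [0.78300], and [0.83420]): 1 − (1 − 0.59860)(1 − 0.78300)(1 − 0.83420) = 0.986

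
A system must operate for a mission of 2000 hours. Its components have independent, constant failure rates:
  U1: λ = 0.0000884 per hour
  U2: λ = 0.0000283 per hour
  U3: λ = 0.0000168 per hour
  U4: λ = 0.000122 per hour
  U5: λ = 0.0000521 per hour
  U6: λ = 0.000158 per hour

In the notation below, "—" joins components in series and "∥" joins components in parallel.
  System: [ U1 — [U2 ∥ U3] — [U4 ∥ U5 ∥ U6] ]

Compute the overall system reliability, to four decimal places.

0.8316

R(U1) = exp(−0.0000884 × 2000) = 0.837947
R(U2) = exp(−0.0000283 × 2000) = 0.944972
R(U3) = exp(−0.0000168 × 2000) = 0.966958
R(U4) = exp(−0.000122 × 2000) = 0.783488
R(U5) = exp(−0.0000521 × 2000) = 0.901045
R(U6) = exp(−0.000158 × 2000) = 0.729059
Parallel (U2 and U3): 1 − (1 − 0.944972)(1 − 0.966958) = 0.998182
Parallel (U4, U5, and U6): 1 − (1 − 0.783488)(1 − 0.901045)(1 − 0.729059) = 0.994195
Series (U1, [0.998182], and [0.994195]): 0.837947 × 0.998182 × 0.994195 = 0.8316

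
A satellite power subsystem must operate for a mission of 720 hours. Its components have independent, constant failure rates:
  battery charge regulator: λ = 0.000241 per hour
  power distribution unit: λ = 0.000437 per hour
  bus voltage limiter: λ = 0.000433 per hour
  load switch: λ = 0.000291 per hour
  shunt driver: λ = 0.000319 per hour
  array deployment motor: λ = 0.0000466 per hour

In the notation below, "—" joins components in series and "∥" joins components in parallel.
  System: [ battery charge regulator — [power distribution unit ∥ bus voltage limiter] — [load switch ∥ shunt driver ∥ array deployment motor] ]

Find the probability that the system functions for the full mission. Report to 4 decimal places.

R(battery charge regulator) = exp(−0.000241 × 720) = 0.840700
R(power distribution unit) = exp(−0.000437 × 720) = 0.730052
R(bus voltage limiter) = exp(−0.000433 × 720) = 0.732157
R(load switch) = exp(−0.000291 × 720) = 0.810973
R(shunt driver) = exp(−0.000319 × 720) = 0.794788
R(array deployment motor) = exp(−0.0000466 × 720) = 0.967005
Parallel (power distribution unit and bus voltage limiter): 1 − (1 − 0.730052)(1 − 0.732157) = 0.927696
Parallel (load switch, shunt driver, and array deployment motor): 1 − (1 − 0.810973)(1 − 0.794788)(1 − 0.967005) = 0.998720
Series (battery charge regulator, [0.927696], and [0.998720]): 0.840700 × 0.927696 × 0.998720 = 0.7789

0.7789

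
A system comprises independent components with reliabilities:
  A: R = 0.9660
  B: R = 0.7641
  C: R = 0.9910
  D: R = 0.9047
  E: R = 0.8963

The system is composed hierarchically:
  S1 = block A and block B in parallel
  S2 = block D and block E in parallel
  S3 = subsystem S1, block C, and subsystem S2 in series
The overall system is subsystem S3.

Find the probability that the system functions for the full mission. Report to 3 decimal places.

Parallel (A and B): 1 − (1 − 0.96600)(1 − 0.76410) = 0.99198
Parallel (D and E): 1 − (1 − 0.90470)(1 − 0.89630) = 0.99012
Series ([0.99198], C, and [0.99012]): 0.99198 × 0.99100 × 0.99012 = 0.973

0.973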